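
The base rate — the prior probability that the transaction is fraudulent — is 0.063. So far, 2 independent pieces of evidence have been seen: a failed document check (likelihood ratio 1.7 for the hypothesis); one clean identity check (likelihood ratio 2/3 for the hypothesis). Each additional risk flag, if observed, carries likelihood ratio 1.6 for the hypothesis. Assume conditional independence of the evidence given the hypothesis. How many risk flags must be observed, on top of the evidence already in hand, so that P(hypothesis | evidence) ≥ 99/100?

Prior odds = 0.063/0.937 = 63/937.
Combined Bayes factor of the evidence already in hand = 1.7 × (2/3) = 17/15.
Odds after that evidence = (63/937) × 17/15 = 357/4685.
Target odds = 0.99/0.01 = 99.
Need 1.6ⁿ ≥ 99 ÷ (357/4685) = 154605/119.
1.6¹⁵ ≈1152.92 falls short of 154605/119 but 1.6¹⁶ ≈1844.67 reaches it, so n = 16.

16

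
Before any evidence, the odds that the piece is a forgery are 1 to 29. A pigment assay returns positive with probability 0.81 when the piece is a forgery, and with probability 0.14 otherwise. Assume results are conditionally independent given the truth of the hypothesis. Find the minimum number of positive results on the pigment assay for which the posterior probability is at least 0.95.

Prior odds = 1/29.
Likelihood ratio of a positive result = 0.81/0.14 = 81/14.
Target odds: 0.95 ÷ 0.05 = 19.
Need (1/29) × (81/14)ⁿ ≥ 19, i.e. (81/14)ⁿ ≥ 551.
(81/14)³ = 531441/2744 falls short of 551 but (81/14)⁴ = 43046721/38416 reaches it, so n = 4.

4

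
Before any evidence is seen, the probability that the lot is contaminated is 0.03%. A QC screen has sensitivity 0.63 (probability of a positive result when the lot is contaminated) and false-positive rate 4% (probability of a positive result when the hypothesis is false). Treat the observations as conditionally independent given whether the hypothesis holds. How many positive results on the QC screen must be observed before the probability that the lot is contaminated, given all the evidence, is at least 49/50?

5

Prior odds: 0.0003 ÷ 0.9997 = 3/9997.
Likelihood ratio of a positive result = 0.63/0.04 = 15.75.
Target odds: 0.98 ÷ 0.02 = 49.
Need (3/9997) × 15.75ⁿ ≥ 49, i.e. 15.75ⁿ ≥ 489853/3.
15.75⁴ = 15752961/256 falls short of 489853/3 but 15.75⁵ = 992436543/1024 reaches it, so n = 5.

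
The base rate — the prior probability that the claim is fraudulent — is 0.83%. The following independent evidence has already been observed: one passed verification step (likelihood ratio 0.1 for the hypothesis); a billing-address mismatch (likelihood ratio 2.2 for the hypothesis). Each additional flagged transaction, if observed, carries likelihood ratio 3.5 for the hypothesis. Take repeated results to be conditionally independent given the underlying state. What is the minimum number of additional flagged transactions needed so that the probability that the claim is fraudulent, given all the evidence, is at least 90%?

Prior odds = 0.0083/0.9917 = 83/9917.
Combined Bayes factor of the evidence already in hand = 0.1 × 2.2 = 0.22.
Odds after that evidence = (83/9917) × 0.22 = 913/495850.
Target odds = 0.9/0.1 = 9.
Need 3.5ⁿ ≥ 9 ÷ (913/495850) = 4462650/913.
3.5⁶ = 1838.265625 falls short of 4462650/913 but 3.5⁷ = 823543/128 reaches it, so n = 7.

7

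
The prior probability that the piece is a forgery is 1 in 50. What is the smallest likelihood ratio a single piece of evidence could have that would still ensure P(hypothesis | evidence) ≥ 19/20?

931

Prior odds = 0.02/0.98 = 1/49.
Target odds = 0.95/0.05 = 19.
Required Bayes factor = 19 ÷ (1/49) = 931.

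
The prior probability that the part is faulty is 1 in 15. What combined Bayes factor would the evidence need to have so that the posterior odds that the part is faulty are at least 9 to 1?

126

Prior odds = (1/15)/(14/15) = 1/14.
Target odds = 9.
Required Bayes factor = 9 ÷ (1/14) = 126.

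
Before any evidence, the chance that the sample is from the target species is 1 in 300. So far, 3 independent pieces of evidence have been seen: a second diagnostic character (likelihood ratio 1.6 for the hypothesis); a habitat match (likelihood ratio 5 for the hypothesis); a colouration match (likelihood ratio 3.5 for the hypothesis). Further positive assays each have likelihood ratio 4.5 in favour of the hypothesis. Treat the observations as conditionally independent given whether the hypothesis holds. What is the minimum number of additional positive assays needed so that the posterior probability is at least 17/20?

Prior odds = (1/300)/(299/300) = 1/299.
Combined Bayes factor of the evidence already in hand = 1.6 × 5 × 3.5 = 28.
Odds after that evidence = (1/299) × 28 = 28/299.
Target odds = 0.85/0.15 = 17/3.
Need 4.5ⁿ ≥ 17/3 ÷ (28/299) = 5083/84.
4.5² = 20.25 falls short of 5083/84 but 4.5³ = 91.125 reaches it, so n = 3.

3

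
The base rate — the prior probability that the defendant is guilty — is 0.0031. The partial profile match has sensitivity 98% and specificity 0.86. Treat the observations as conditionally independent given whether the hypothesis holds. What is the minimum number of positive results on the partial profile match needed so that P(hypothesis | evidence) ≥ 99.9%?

7

Prior odds: 0.0031 ÷ 0.9969 = 31/9969.
False-positive rate = 1 − 0.86 = 0.14; likelihood ratio of a positive = 0.98/0.14 = 7.
Target odds: 0.999 ÷ 0.001 = 999.
Require 7ⁿ ≥ 999 ÷ (31/9969) = 9959031/31.
7⁶ = 117649 falls short of 9959031/31 but 7⁷ = 823543 reaches it, so n = 7.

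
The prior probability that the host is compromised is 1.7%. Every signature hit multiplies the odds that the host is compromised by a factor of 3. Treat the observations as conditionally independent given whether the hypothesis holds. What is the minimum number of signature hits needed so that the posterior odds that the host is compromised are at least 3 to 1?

Prior odds = 0.017/0.983 = 17/983.
Likelihood ratio per signature hit = 3.
Target odds = 3.
Require 3ⁿ ≥ 3 ÷ (17/983) = 2949/17.
3⁴ = 81 falls short of 2949/17 but 3⁵ = 243 reaches it, so n = 5.

5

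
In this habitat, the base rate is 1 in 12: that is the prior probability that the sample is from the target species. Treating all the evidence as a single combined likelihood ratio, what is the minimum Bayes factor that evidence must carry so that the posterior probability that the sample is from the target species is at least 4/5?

Prior odds = (1/12)/(11/12) = 1/11.
Target odds = 0.8/0.2 = 4.
Required Bayes factor = 4 ÷ (1/11) = 44.

44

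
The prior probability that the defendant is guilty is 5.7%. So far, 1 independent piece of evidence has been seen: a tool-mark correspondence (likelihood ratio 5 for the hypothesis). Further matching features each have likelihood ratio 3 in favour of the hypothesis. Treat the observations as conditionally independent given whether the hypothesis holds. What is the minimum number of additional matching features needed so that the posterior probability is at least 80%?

Prior odds = 0.057/0.943 = 57/943.
Bayes factor of the evidence already in hand = 5.
Odds after that evidence = (57/943) × 5 = 285/943.
Target odds = 0.8/0.2 = 4.
Need 3ⁿ ≥ 4 ÷ (285/943) = 3772/285.
3² = 9 falls short of 3772/285 but 3³ = 27 reaches it, so n = 3.

3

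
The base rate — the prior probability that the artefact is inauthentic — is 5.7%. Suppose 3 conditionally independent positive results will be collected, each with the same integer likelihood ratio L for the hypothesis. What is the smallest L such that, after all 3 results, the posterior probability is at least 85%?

5

Prior odds = 0.057/0.943 = 57/943.
Target odds = 0.85/0.15 = 17/3.
Need L³ ≥ 17/3 ÷ (57/943) = 16031/171.
4³ = 64 < 16031/171 ≤ 125 = 5³, so L = 5.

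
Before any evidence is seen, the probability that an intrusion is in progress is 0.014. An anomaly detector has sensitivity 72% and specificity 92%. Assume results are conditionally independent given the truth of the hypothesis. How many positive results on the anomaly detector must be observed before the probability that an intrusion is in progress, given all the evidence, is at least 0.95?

Prior odds: 0.014 ÷ 0.986 = 7/493.
False-positive rate = 1 − 0.92 = 0.08; likelihood ratio of a positive = 0.72/0.08 = 9.
Target odds: 0.95 ÷ 0.05 = 19.
Require 9ⁿ ≥ 19 ÷ (7/493) = 9367/7.
9³ = 729 falls short of 9367/7 but 9⁴ = 6561 reaches it, so n = 4.

4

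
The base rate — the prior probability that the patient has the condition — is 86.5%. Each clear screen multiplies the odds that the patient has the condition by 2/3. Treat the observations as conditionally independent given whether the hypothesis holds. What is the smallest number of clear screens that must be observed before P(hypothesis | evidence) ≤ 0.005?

18

Prior odds: 0.865 ÷ 0.135 = 173/27.
Likelihood ratio per clear screen = 2/3.
Target odds: 0.005 ÷ 0.995 = 1/199.
Need (173/27) × (2/3)ⁿ ≤ 1/199, i.e. (2/3)ⁿ ≤ 27/34427.
(2/3)¹⁷ = 131072/129140163 is still above 27/34427 but (2/3)¹⁸ = 262144/387420489 is at or below it, so n = 18.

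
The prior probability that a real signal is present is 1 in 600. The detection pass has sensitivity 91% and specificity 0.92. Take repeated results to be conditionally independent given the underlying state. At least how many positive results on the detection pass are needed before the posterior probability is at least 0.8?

Prior odds: (1/600) ÷ (599/600) = 1/599.
False-positive rate = 1 − 0.92 = 0.08; likelihood ratio of a positive = 0.91/0.08 = 11.375.
Target odds: 0.8 ÷ 0.2 = 4.
Need (1/599) × 11.375ⁿ ≥ 4, i.e. 11.375ⁿ ≥ 2396.
11.375³ = 753571/512 falls short of 2396 but 11.375⁴ = 68574961/4096 reaches it, so n = 4.

4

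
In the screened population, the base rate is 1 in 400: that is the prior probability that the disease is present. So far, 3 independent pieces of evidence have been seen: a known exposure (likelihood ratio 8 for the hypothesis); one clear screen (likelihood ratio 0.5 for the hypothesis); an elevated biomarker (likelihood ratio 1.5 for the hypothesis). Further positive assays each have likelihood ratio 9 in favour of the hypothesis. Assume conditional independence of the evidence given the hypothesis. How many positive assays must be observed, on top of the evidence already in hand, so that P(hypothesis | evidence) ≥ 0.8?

3

Prior odds = 0.0025/0.9975 = 1/399.
Combined Bayes factor of the evidence already in hand = 8 × 0.5 × 1.5 = 6.
Odds after that evidence = (1/399) × 6 = 2/133.
Target odds = 0.8/0.2 = 4.
Need 9ⁿ ≥ 4 ÷ (2/133) = 266.
9² = 81 falls short of 266 but 9³ = 729 reaches it, so n = 3.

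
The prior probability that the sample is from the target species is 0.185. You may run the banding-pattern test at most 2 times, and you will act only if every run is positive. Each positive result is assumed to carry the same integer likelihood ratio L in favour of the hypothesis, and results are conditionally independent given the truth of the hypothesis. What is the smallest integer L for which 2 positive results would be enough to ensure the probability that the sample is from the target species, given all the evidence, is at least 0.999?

Prior odds = 0.185/0.815 = 37/163.
Target odds = 0.999/0.001 = 999.
Need L² ≥ 999 ÷ (37/163) = 4401.
66² = 4356 < 4401 ≤ 4489 = 67², so L = 67.

67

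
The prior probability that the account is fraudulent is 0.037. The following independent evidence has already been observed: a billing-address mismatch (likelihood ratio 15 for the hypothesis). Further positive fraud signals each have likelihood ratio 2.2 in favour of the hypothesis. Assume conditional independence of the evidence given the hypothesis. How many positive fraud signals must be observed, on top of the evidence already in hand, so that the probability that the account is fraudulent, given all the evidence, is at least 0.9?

4

Prior odds = 0.037/0.963 = 37/963.
Bayes factor of the evidence already in hand = 15.
Odds after that evidence = (37/963) × 15 = 185/321.
Target odds = 0.9/0.1 = 9.
Need 2.2ⁿ ≥ 9 ÷ (185/321) = 2889/185.
2.2³ = 10.648 falls short of 2889/185 but 2.2⁴ = 23.4256 reaches it, so n = 4.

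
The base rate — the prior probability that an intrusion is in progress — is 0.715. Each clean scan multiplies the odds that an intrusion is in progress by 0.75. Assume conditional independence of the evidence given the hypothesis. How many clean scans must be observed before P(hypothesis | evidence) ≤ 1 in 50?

Prior odds: 0.715 ÷ 0.285 = 143/57.
Likelihood ratio per clean scan = 0.75.
Target posterior odds = 0.02/0.98 = 1/49.
Need (143/57) × 0.75ⁿ ≤ 1/49, i.e. 0.75ⁿ ≤ 57/7007.
0.75¹⁶ ≈0.0100226 is still above 57/7007 but 0.75¹⁷ ≈0.00751695 is at or below it, so n = 17.

17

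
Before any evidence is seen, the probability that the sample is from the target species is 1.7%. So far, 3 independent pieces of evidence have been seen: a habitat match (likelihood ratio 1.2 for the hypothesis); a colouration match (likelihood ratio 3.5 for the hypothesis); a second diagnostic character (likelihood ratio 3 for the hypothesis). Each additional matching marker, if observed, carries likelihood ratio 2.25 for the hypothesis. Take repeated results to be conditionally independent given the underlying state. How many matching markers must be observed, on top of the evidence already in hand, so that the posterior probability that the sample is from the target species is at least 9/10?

Prior odds = 0.017/0.983 = 17/983.
Combined Bayes factor of the evidence already in hand = 1.2 × 3.5 × 3 = 12.6.
Odds after that evidence = (17/983) × 12.6 = 1071/4915.
Target odds = 0.9/0.1 = 9.
Need 2.25ⁿ ≥ 9 ÷ (1071/4915) = 4915/119.
2.25⁴ = 25.62890625 falls short of 4915/119 but 2.25⁵ = 59049/1024 reaches it, so n = 5.

5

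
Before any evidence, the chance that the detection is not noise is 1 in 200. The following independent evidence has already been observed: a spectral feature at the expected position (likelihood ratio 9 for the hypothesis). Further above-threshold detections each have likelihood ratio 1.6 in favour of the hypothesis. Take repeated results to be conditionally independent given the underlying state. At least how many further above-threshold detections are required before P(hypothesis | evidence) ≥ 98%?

15

Prior odds = 0.005/0.995 = 1/199.
Bayes factor of the evidence already in hand = 9.
Odds after that evidence = (1/199) × 9 = 9/199.
Target odds = 0.98/0.02 = 49.
Need 1.6ⁿ ≥ 49 ÷ (9/199) = 9751/9.
1.6¹⁴ ≈720.576 falls short of 9751/9 but 1.6¹⁵ ≈1152.92 reaches it, so n = 15.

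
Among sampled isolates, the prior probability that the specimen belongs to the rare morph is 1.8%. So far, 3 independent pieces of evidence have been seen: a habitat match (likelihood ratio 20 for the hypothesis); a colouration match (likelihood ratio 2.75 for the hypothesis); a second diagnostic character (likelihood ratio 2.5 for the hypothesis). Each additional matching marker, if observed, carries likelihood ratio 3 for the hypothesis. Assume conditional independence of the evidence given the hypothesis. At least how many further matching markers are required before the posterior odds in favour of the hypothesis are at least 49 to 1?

Prior odds = 0.018/0.982 = 9/491.
Combined Bayes factor of the evidence already in hand = 20 × 2.75 × 2.5 = 137.5.
Odds after that evidence = (9/491) × 137.5 = 2475/982.
Target odds = 49.
Need 3ⁿ ≥ 49 ÷ (2475/982) = 48118/2475.
3² = 9 falls short of 48118/2475 but 3³ = 27 reaches it, so n = 3.

3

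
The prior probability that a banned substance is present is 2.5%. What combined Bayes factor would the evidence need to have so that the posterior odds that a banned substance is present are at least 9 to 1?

Prior odds = 0.025/0.975 = 1/39.
Target odds = 9.
Required Bayes factor = 9 ÷ (1/39) = 351.

351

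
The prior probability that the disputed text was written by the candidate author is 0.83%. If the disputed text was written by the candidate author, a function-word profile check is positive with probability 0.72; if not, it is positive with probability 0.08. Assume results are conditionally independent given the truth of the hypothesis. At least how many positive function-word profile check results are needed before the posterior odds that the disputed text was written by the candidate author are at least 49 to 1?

Prior odds: 0.0083 ÷ 0.9917 = 83/9917.
Likelihood ratio of a positive = 0.72/0.08 = 9.
Target odds = 49.
Need (83/9917) × 9ⁿ ≥ 49, i.e. 9ⁿ ≥ 485933/83.
9³ = 729 falls short of 485933/83 but 9⁴ = 6561 reaches it, so n = 4.

4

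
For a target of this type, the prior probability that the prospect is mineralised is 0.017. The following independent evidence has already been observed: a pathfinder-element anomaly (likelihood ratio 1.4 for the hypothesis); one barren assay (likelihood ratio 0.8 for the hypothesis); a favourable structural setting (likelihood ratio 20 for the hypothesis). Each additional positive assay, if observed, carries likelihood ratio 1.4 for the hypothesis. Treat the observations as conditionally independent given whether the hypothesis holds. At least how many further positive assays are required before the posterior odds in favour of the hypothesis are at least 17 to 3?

8

Prior odds = 0.017/0.983 = 17/983.
Combined Bayes factor of the evidence already in hand = 1.4 × 0.8 × 20 = 22.4.
Odds after that evidence = (17/983) × 22.4 = 1904/4915.
Target odds = 17/3.
Need 1.4ⁿ ≥ 17/3 ÷ (1904/4915) = 4915/336.
1.4⁷ = 823543/78125 falls short of 4915/336 but 1.4⁸ = 5764801/390625 reaches it, so n = 8.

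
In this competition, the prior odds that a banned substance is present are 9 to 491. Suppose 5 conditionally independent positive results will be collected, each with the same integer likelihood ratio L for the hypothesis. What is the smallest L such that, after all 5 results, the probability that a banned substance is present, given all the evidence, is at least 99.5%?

Prior odds = 9/491.
Target odds = 0.995/0.005 = 199.
Need L⁵ ≥ 199 ÷ (9/491) = 97709/9.
6⁵ = 7776 < 97709/9 ≤ 16807 = 7⁵, so L = 7.

7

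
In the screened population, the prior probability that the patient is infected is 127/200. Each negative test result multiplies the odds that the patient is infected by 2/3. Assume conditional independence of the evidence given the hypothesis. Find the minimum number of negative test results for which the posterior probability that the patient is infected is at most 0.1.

Prior odds = 0.635/0.365 = 127/73.
Likelihood ratio per negative test result = 2/3.
Target posterior odds = 0.1/0.9 = 1/9.
Need (127/73) × (2/3)ⁿ ≤ 1/9, i.e. (2/3)ⁿ ≤ 73/1143.
(2/3)⁶ = 64/729 is still above 73/1143 but (2/3)⁷ = 128/2187 is at or below it, so n = 7.

7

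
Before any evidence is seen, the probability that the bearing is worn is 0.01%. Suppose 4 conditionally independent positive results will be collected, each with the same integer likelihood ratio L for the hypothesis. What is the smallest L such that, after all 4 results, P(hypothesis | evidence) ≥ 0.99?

Prior odds = 0.0001/0.9999 = 1/9999.
Target odds = 0.99/0.01 = 99.
Need L⁴ ≥ 99 ÷ (1/9999) = 989901.
31⁴ = 923521 < 989901 ≤ 1048576 = 32⁴, so L = 32.

32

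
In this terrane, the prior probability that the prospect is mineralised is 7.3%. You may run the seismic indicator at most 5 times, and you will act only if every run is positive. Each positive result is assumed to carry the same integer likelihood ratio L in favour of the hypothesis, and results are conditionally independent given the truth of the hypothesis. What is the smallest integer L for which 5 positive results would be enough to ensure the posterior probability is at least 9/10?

Prior odds = 0.073/0.927 = 73/927.
Target odds = 0.9/0.1 = 9.
Need L⁵ ≥ 9 ÷ (73/927) = 8343/73.
2⁵ = 32 < 8343/73 ≤ 243 = 3⁵, so L = 3.

3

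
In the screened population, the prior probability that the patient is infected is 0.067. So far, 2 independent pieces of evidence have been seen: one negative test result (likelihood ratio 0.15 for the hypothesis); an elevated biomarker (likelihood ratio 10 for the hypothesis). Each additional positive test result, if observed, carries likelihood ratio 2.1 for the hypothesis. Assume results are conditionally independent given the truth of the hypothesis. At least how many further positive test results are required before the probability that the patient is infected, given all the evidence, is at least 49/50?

9

Prior odds = 0.067/0.933 = 67/933.
Combined Bayes factor of the evidence already in hand = 0.15 × 10 = 1.5.
Odds after that evidence = (67/933) × 1.5 = 67/622.
Target odds = 0.98/0.02 = 49.
Need 2.1ⁿ ≥ 49 ÷ (67/622) = 30478/67.
2.1⁸ ≈378.229 falls short of 30478/67 but 2.1⁹ ≈794.28 reaches it, so n = 9.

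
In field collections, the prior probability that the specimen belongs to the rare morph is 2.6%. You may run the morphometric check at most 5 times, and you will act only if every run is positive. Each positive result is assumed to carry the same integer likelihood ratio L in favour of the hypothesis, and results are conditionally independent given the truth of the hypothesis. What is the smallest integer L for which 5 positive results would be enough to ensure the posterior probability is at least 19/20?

4

Prior odds = 0.026/0.974 = 13/487.
Target odds = 0.95/0.05 = 19.
Need L⁵ ≥ 19 ÷ (13/487) = 9253/13.
3⁵ = 243 < 9253/13 ≤ 1024 = 4⁵, so L = 4.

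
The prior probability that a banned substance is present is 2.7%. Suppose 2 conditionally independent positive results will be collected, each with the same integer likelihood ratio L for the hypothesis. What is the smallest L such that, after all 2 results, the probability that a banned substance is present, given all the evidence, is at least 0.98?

Prior odds = 0.027/0.973 = 27/973.
Target odds = 0.98/0.02 = 49.
Need L² ≥ 49 ÷ (27/973) = 47677/27.
42² = 1764 < 47677/27 ≤ 1849 = 43², so L = 43.

43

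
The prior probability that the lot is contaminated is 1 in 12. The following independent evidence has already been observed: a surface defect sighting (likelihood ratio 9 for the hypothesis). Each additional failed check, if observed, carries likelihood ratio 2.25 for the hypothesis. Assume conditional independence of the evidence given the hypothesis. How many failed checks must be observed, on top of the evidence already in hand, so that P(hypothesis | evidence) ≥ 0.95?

Prior odds = (1/12)/(11/12) = 1/11.
Bayes factor of the evidence already in hand = 9.
Odds after that evidence = (1/11) × 9 = 9/11.
Target odds = 0.95/0.05 = 19.
Need 2.25ⁿ ≥ 19 ÷ (9/11) = 209/9.
2.25³ = 11.390625 falls short of 209/9 but 2.25⁴ = 25.62890625 reaches it, so n = 4.

4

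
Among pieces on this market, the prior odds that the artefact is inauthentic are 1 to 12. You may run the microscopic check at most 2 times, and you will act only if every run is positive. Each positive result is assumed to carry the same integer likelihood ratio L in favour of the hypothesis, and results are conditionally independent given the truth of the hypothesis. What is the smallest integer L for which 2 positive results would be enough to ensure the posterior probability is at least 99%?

35

Prior odds = 1/12.
Target odds = 0.99/0.01 = 99.
Need L² ≥ 99 ÷ (1/12) = 1188.
34² = 1156 < 1188 ≤ 1225 = 35², so L = 35.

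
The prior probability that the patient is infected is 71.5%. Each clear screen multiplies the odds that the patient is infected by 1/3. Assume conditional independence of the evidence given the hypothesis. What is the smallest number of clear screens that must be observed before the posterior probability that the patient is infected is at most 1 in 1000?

8

Prior odds = 0.715/0.285 = 143/57.
Likelihood ratio per clear screen = 1/3.
Target posterior odds = 0.001/0.999 = 1/999.
Require (1/3)ⁿ ≤ 1/999 ÷ (143/57) = 19/47619.
(1/3)⁷ = 1/2187 is still above 19/47619 but (1/3)⁸ = 1/6561 is at or below it, so n = 8.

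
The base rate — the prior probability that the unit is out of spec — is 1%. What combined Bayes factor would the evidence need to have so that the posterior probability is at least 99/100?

9801

Prior odds = 0.01/0.99 = 1/99.
Target odds = 0.99/0.01 = 99.
Required Bayes factor = 99 ÷ (1/99) = 9801.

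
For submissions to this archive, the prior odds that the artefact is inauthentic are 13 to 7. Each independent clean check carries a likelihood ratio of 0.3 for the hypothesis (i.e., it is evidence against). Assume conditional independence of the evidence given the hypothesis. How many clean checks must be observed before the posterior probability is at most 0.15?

Prior odds = 13/7.
Likelihood ratio per clean check = 0.3.
Target odds: 0.15 ÷ 0.85 = 3/17.
Require 0.3ⁿ ≤ 3/17 ÷ (13/7) = 21/221.
0.3¹ = 0.3 is still above 21/221 but 0.3² = 0.09 is at or below it, so n = 2.

2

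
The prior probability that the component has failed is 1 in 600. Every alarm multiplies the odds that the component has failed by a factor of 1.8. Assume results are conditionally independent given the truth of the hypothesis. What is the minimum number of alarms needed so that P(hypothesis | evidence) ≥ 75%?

13

Prior odds = (1/600)/(599/600) = 1/599.
Likelihood ratio per alarm = 1.8.
Target posterior odds = 0.75/0.25 = 3.
Require 1.8ⁿ ≥ 3 ÷ (1/599) = 1797.
1.8¹² ≈1156.83 falls short of 1797 but 1.8¹³ ≈2082.3 reaches it, so n = 13.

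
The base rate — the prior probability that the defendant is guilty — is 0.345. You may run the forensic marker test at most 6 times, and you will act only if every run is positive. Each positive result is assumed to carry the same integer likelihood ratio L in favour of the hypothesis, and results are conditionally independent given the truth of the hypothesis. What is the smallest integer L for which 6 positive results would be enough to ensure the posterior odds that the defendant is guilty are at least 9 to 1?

Prior odds = 0.345/0.655 = 69/131.
Target odds = 9.
Need L⁶ ≥ 9 ÷ (69/131) = 393/23.
1⁶ = 1 < 393/23 ≤ 64 = 2⁶, so L = 2.

2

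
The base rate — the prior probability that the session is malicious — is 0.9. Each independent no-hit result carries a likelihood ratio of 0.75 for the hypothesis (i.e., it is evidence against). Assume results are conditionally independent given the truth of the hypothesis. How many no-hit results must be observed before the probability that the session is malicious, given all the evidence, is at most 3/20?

Prior odds: 0.9 ÷ 0.1 = 9.
Likelihood ratio per no-hit result = 0.75.
Target posterior odds = 0.15/0.85 = 3/17.
Need 9 × 0.75ⁿ ≤ 3/17, i.e. 0.75ⁿ ≤ 1/51.
0.75¹³ = 1594323/67108864 is still above 1/51 but 0.75¹⁴ = 4782969/268435456 is at or below it, so n = 14.

14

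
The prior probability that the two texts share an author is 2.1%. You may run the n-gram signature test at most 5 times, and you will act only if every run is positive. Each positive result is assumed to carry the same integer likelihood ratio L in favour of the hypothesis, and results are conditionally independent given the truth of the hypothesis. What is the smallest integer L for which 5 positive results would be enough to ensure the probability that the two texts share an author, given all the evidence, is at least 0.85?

4

Prior odds = 0.021/0.979 = 21/979.
Target odds = 0.85/0.15 = 17/3.
Need L⁵ ≥ 17/3 ÷ (21/979) = 16643/63.
3⁵ = 243 < 16643/63 ≤ 1024 = 4⁵, so L = 4.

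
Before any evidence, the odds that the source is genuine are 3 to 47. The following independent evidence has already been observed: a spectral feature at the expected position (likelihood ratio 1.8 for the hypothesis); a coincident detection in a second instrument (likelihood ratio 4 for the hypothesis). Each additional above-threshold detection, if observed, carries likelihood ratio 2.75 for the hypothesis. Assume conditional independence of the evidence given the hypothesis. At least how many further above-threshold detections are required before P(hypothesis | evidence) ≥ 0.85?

Prior odds = 3/47.
Combined Bayes factor of the evidence already in hand = 1.8 × 4 = 7.2.
Odds after that evidence = (3/47) × 7.2 = 108/235.
Target odds = 0.85/0.15 = 17/3.
Need 2.75ⁿ ≥ 17/3 ÷ (108/235) = 3995/324.
2.75² = 7.5625 falls short of 3995/324 but 2.75³ = 20.796875 reaches it, so n = 3.

3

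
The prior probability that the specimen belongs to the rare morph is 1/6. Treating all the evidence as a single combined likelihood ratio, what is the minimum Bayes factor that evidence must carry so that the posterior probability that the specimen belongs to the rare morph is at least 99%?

495

Prior odds = (1/6)/(5/6) = 0.2.
Target odds = 0.99/0.01 = 99.
Required Bayes factor = 99 ÷ 0.2 = 495.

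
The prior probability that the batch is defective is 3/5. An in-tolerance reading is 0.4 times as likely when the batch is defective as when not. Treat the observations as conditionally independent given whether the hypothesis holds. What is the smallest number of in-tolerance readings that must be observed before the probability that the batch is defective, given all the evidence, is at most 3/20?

Prior odds: 0.6 ÷ 0.4 = 1.5.
Likelihood ratio per in-tolerance reading = 0.4.
Target odds: 0.15 ÷ 0.85 = 3/17.
Need 1.5 × 0.4ⁿ ≤ 3/17, i.e. 0.4ⁿ ≤ 2/17.
0.4² = 0.16 is still above 2/17 but 0.4³ = 0.064 is at or below it, so n = 3.

3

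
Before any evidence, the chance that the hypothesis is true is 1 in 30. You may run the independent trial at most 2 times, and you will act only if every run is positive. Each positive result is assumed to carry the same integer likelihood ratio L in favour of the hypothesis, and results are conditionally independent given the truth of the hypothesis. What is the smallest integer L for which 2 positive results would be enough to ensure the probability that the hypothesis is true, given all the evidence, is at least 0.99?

54

Prior odds = (1/30)/(29/30) = 1/29.
Target odds = 0.99/0.01 = 99.
Need L² ≥ 99 ÷ (1/29) = 2871.
53² = 2809 < 2871 ≤ 2916 = 54², so L = 54.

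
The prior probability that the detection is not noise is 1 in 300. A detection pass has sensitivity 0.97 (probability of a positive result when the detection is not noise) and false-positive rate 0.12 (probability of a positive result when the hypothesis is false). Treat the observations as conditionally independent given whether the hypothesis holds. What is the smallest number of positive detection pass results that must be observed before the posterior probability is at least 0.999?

7

Prior odds: (1/300) ÷ (299/300) = 1/299.
Likelihood ratio of a positive result = 0.97/0.12 = 97/12.
Target posterior odds = 0.999/0.001 = 999.
Require (97/12)ⁿ ≥ 999 ÷ (1/299) = 298701.
(97/12)⁶ ≈278961 falls short of 298701 but (97/12)⁷ ≈2.25493e+06 reaches it, so n = 7.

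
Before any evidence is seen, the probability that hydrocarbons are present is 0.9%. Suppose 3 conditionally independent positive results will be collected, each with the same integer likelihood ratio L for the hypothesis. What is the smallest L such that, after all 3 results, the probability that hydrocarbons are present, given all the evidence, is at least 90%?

10

Prior odds = 0.009/0.991 = 9/991.
Target odds = 0.9/0.1 = 9.
Need L³ ≥ 9 ÷ (9/991) = 991.
9³ = 729 < 991 ≤ 1000 = 10³, so L = 10.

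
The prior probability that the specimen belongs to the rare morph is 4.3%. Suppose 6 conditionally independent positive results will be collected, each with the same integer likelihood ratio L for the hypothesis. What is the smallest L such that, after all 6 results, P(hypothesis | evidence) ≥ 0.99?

Prior odds = 0.043/0.957 = 43/957.
Target odds = 0.99/0.01 = 99.
Need L⁶ ≥ 99 ÷ (43/957) = 94743/43.
3⁶ = 729 < 94743/43 ≤ 4096 = 4⁶, so L = 4.

4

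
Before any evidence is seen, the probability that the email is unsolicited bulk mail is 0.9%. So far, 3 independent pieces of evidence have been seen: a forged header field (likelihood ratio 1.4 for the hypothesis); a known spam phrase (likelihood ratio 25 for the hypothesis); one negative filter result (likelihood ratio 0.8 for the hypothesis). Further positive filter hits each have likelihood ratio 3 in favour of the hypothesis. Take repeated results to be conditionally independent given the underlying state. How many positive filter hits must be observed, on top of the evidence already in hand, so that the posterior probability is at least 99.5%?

Prior odds = 0.009/0.991 = 9/991.
Combined Bayes factor of the evidence already in hand = 1.4 × 25 × 0.8 = 28.
Odds after that evidence = (9/991) × 28 = 252/991.
Target odds = 0.995/0.005 = 199.
Need 3ⁿ ≥ 199 ÷ (252/991) = 197209/252.
3⁶ = 729 falls short of 197209/252 but 3⁷ = 2187 reaches it, so n = 7.

7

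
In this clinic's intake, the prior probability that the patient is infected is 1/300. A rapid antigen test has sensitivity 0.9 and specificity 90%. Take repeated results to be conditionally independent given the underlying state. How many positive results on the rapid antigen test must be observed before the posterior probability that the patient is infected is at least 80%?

4

Prior odds = (1/300)/(299/300) = 1/299.
False-positive rate = 1 − 0.9 = 0.1; likelihood ratio of a positive = 0.9/0.1 = 9.
Target posterior odds = 0.8/0.2 = 4.
Need (1/299) × 9ⁿ ≥ 4, i.e. 9ⁿ ≥ 1196.
9³ = 729 falls short of 1196 but 9⁴ = 6561 reaches it, so n = 4.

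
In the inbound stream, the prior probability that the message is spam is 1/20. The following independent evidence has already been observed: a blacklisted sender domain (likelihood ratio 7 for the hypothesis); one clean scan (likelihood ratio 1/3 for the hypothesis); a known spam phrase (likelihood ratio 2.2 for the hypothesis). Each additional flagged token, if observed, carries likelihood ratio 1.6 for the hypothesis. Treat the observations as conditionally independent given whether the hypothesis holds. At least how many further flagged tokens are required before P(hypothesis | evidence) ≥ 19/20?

10

Prior odds = 0.05/0.95 = 1/19.
Combined Bayes factor of the evidence already in hand = 7 × (1/3) × 2.2 = 77/15.
Odds after that evidence = (1/19) × 77/15 = 77/285.
Target odds = 0.95/0.05 = 19.
Need 1.6ⁿ ≥ 19 ÷ (77/285) = 5415/77.
1.6⁹ = 134217728/1953125 falls short of 5415/77 but 1.6¹⁰ ≈109.951 reaches it, so n = 10.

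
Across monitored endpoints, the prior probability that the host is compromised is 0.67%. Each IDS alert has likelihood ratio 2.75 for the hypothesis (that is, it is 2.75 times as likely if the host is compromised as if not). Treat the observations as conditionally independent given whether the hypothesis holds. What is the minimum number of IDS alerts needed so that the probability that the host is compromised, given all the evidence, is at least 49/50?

9

Prior odds = 0.0067/0.9933 = 67/9933.
Likelihood ratio per IDS alert = 2.75.
Target odds: 0.98 ÷ 0.02 = 49.
Need (67/9933) × 2.75ⁿ ≥ 49, i.e. 2.75ⁿ ≥ 486717/67.
2.75⁸ = 214358881/65536 falls short of 486717/67 but 2.75⁹ ≈8994.86 reaches it, so n = 9.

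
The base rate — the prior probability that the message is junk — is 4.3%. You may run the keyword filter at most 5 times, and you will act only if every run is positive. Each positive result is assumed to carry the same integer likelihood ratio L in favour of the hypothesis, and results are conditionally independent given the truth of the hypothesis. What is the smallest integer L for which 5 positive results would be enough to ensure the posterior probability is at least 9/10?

3

Prior odds = 0.043/0.957 = 43/957.
Target odds = 0.9/0.1 = 9.
Need L⁵ ≥ 9 ÷ (43/957) = 8613/43.
2⁵ = 32 < 8613/43 ≤ 243 = 3⁵, so L = 3.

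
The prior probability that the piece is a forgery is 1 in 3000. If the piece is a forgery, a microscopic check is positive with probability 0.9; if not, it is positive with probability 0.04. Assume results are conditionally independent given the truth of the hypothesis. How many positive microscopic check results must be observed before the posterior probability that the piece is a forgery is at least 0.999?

Prior odds = (1/3000)/(2999/3000) = 1/2999.
Likelihood ratio of a positive = 0.9/0.04 = 22.5.
Target odds: 0.999 ÷ 0.001 = 999.
Need (1/2999) × 22.5ⁿ ≥ 999, i.e. 22.5ⁿ ≥ 2996001.
22.5⁴ = 256289.0625 falls short of 2996001 but 22.5⁵ = 184528125/32 reaches it, so n = 5.

5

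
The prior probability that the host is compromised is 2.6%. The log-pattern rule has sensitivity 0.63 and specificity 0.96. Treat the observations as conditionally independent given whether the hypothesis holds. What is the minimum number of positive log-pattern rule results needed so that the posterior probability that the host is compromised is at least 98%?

3

Prior odds = 0.026/0.974 = 13/487.
False-positive rate = 1 − 0.96 = 0.04; likelihood ratio of a positive = 0.63/0.04 = 15.75.
Target odds: 0.98 ÷ 0.02 = 49.
Require 15.75ⁿ ≥ 49 ÷ (13/487) = 23863/13.
15.75² = 248.0625 falls short of 23863/13 but 15.75³ = 3906.984375 reaches it, so n = 3.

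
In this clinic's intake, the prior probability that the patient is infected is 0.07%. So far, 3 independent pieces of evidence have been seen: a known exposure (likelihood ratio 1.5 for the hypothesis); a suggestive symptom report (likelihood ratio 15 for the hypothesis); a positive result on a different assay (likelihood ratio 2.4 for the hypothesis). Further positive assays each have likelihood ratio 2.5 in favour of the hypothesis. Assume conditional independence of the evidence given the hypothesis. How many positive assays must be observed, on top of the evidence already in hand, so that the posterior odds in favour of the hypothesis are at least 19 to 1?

Prior odds = 0.0007/0.9993 = 7/9993.
Combined Bayes factor of the evidence already in hand = 1.5 × 15 × 2.4 = 54.
Odds after that evidence = (7/9993) × 54 = 126/3331.
Target odds = 19.
Need 2.5ⁿ ≥ 19 ÷ (126/3331) = 63289/126.
2.5⁶ = 244.140625 falls short of 63289/126 but 2.5⁷ = 610.3515625 reaches it, so n = 7.

7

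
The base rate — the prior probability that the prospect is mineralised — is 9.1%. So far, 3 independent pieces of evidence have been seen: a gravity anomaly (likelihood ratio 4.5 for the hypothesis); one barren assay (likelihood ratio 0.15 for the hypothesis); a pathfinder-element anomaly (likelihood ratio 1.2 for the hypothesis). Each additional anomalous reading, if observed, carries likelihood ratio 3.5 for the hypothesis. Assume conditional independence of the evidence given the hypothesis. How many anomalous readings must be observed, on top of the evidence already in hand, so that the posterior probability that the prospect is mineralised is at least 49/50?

Prior odds = 0.091/0.909 = 91/909.
Combined Bayes factor of the evidence already in hand = 4.5 × 0.15 × 1.2 = 0.81.
Odds after that evidence = (91/909) × 0.81 = 819/10100.
Target odds = 0.98/0.02 = 49.
Need 3.5ⁿ ≥ 49 ÷ (819/10100) = 70700/117.
3.5⁵ = 525.21875 falls short of 70700/117 but 3.5⁶ = 1838.265625 reaches it, so n = 6.

6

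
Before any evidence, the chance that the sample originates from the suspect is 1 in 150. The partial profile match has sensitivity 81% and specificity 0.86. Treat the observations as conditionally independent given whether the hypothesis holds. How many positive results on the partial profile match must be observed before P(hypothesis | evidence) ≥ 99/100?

6

Prior odds = (1/150)/(149/150) = 1/149.
False-positive rate = 1 − 0.86 = 0.14; likelihood ratio of a positive = 0.81/0.14 = 81/14.
Target odds: 0.99 ÷ 0.01 = 99.
Require (81/14)ⁿ ≥ 99 ÷ (1/149) = 14751.
(81/14)⁵ ≈6483.13 falls short of 14751 but (81/14)⁶ ≈37509.6 reaches it, so n = 6.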